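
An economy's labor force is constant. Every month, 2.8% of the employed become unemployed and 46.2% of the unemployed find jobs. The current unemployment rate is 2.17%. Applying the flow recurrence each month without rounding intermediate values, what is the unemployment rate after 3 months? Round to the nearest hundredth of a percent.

With a fixed labor force, u_{t+1} = u_t + s·(1−u_t) − f·u_t = u_t·(1−s−f) + s.
Here 1−s−f = 0.510 and s = 0.028.
u_1 = 0.021700 × 0.510 + 0.028 = 0.039067.
u_2 = 0.039067 × 0.510 + 0.028 = 0.047924.
u_3 = 0.047924 × 0.510 + 0.028 = 0.052441.

Unemployment rate after three months ≈ 5.24%.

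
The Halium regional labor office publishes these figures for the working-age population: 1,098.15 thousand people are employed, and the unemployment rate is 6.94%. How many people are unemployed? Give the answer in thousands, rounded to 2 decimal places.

Let U be the number unemployed. The labor force is E + U, and U/(E+U) = 0.0694.
So U = 0.0694 × 1,098.15 / (1 − 0.0694) = 76.2116 / 0.9306 ≈ 81.90 thousand.

About 81.90 thousand are unemployed.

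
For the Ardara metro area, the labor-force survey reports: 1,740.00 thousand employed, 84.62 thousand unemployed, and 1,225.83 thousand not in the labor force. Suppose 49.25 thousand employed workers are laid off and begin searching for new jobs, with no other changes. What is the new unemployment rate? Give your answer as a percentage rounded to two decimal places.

New unemployment rate ≈ 7.34%.

Initially, labor force = 1,740.00 + 84.62 = 1,824.62 thousand, so u = 84.62/1,824.62 = 4.64%.
After the change, employed falls and unemployed rises by 49.25; labor force unchanged → E = 1,690.75, U = 133.87, labor force = 1,824.62 thousand.
New unemployment rate = 133.87 / 1,824.62 = 7.34%.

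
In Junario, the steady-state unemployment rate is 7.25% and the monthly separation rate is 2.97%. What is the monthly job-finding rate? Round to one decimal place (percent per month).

From u* = s/(s+f): f = s·(1−u)/u.
f = 2.97 × (1 − 0.0725) / 0.0725 = 2.7547 / 0.0725 ≈ 38.0% per month.

Job-finding rate ≈ 38.0% per month.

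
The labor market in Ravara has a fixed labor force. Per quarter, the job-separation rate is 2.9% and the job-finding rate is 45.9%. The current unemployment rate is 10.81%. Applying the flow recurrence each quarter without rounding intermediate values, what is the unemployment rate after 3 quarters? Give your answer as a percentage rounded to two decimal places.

With a fixed labor force, u_{t+1} = u_t + s·(1−u_t) − f·u_t = u_t·(1−s−f) + s.
Here 1−s−f = 0.512 and s = 0.029.
u_1 = 0.108100 × 0.512 + 0.029 = 0.084347.
u_2 = 0.084347 × 0.512 + 0.029 = 0.072186.
u_3 = 0.072186 × 0.512 + 0.029 = 0.065959.

Unemployment rate after three quarters ≈ 6.60%.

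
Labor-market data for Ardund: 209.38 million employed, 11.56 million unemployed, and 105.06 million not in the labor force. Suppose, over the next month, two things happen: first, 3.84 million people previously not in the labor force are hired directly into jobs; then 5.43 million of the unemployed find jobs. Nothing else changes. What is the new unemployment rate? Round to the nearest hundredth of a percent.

New unemployment rate ≈ 2.73%.

Initially, labor force = 209.38 + 11.56 = 220.94 million, so u = 11.56/220.94 = 5.23%.
After the first change, employed and labor force both rise by 3.84; unemployed unchanged → E = 213.22, U = 11.56, labor force = 224.78 million.
After the second change, unemployed falls and employed rises by 5.43; labor force unchanged → E = 218.65, U = 6.13, labor force = 224.78 million.
New unemployment rate = 6.13 / 224.78 = 2.73%.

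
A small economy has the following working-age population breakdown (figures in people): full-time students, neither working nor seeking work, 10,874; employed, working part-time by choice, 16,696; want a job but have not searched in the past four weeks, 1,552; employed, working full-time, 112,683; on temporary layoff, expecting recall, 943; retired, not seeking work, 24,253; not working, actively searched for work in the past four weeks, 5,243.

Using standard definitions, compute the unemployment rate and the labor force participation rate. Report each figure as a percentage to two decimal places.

Employed = 16,696 + 112,683 = 129,379.
Unemployed = 943 + 5,243 = 6,186 (jobless and actively searching, or on temporary layoff).
Labor force = 129,379 + 6,186 = 135,565.
Not in labor force = 10,874 + 1,552 + 24,253 = 36,679 (those not working and not actively searching are outside the labor force — including those who want a job but have given up searching).
Civilian working-age population = 135,565 + 36,679 = 172,244.
Unemployment rate = 6,186 / 135,565 = 4.56%.
Labor force participation rate = 135,565 / 172,244 = 78.71%.

Unemployment rate ≈ 4.56%; labor force participation rate ≈ 78.71%.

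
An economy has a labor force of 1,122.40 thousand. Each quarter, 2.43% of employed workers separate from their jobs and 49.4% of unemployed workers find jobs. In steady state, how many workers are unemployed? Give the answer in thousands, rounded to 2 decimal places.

Steady-state unemployment rate u* = s/(s+f) = 2.43/(2.43+49.4) = 0.046884.
Unemployed = u* × labor force = 0.046884 × 1,122.40 ≈ 52.62 thousand.

About 52.62 thousand are unemployed in steady state.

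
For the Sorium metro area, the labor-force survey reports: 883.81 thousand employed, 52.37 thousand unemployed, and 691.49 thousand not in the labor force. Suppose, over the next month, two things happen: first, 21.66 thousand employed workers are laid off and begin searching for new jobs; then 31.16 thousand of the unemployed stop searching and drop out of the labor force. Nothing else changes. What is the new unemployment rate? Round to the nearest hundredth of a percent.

Initially, labor force = 883.81 + 52.37 = 936.18 thousand, so u = 52.37/936.18 = 5.59%.
After the first change, employed falls and unemployed rises by 21.66; labor force unchanged → E = 862.15, U = 74.03, labor force = 936.18 thousand.
After the second change, unemployed and labor force both fall by 31.16 → E = 862.15, U = 42.87, labor force = 905.02 thousand.
New unemployment rate = 42.87 / 905.02 = 4.74%.

New unemployment rate ≈ 4.74%.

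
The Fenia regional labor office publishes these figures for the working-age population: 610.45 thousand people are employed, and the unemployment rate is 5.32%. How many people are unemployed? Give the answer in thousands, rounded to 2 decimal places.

Let U be the number unemployed. The labor force is E + U, and U/(E+U) = 0.0532.
So U = 0.0532 × 610.45 / (1 − 0.0532) = 32.4759 / 0.9468 ≈ 34.30 thousand.

About 34.30 thousand are unemployed.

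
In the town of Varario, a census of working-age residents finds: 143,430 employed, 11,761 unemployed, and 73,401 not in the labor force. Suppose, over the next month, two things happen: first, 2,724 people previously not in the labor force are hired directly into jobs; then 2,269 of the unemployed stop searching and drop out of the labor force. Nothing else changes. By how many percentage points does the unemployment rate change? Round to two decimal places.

The unemployment rate changes by −1.48 percentage points.

Initially, labor force = 143,430 + 11,761 = 155,191, so u = 11,761/155,191 = 7.58%.
After the first change, employed and labor force both rise by 2,724; unemployed unchanged → E = 146,154, U = 11,761, labor force = 157,915.
After the second change, unemployed and labor force both fall by 2,269 → E = 146,154, U = 9,492, labor force = 155,646.
New unemployment rate = 9,492 / 155,646 = 6.10%.
Change = 6.10% − 7.58% = −1.48 percentage points.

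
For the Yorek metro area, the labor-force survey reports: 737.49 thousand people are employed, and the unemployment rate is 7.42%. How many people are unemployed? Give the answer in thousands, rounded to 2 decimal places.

Let U be the number unemployed. The labor force is E + U, and U/(E+U) = 0.0742.
So U = 0.0742 × 737.49 / (1 − 0.0742) = 54.7218 / 0.9258 ≈ 59.11 thousand.

About 59.11 thousand are unemployed.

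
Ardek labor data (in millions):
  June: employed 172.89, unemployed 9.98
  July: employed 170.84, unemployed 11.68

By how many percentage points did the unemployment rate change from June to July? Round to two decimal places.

June: labor force = 172.89 + 9.98 = 182.87; u = 9.98/182.87 = 5.46%.
July: labor force = 170.84 + 11.68 = 182.52; u = 11.68/182.52 = 6.40%.
Change = 6.40% − 5.46% = +0.94 pp.

The unemployment rate changed by +0.94 percentage points.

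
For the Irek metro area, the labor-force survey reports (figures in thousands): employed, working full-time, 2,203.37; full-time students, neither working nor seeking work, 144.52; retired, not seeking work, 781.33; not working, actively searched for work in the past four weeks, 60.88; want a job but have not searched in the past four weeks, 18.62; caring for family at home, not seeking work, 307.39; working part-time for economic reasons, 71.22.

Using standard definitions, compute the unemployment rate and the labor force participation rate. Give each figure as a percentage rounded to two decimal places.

Unemployment rate ≈ 2.61%; labor force participation rate ≈ 65.10%.

Employed = 2,203.37 + 71.22 = 2,274.59 thousand (anyone who worked, including part-time for economic reasons, counts as employed).
Unemployed = 60.88 thousand.
Labor force = 2,274.59 + 60.88 = 2,335.47 thousand.
Not in labor force = 144.52 + 781.33 + 18.62 + 307.39 = 1,251.86 thousand (those not working and not actively searching are outside the labor force — including those who want a job but have given up searching).
Civilian working-age population = 2,335.47 + 1,251.86 = 3,587.33 thousand.
Unemployment rate = 60.88 / 2,335.47 = 2.61%.
Labor force participation rate = 2,335.47 / 3,587.33 = 65.10%.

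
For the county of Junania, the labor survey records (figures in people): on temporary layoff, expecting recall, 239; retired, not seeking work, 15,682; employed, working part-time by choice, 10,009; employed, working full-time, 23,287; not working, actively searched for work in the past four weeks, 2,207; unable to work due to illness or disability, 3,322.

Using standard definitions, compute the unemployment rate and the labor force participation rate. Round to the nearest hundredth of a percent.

Employed = 10,009 + 23,287 = 33,296.
Unemployed = 239 + 2,207 = 2,446 (jobless and actively searching, or on temporary layoff).
Labor force = 33,296 + 2,446 = 35,742.
Not in labor force = 15,682 + 3,322 = 19,004 (those not working and not actively searching are outside the labor force).
Civilian working-age population = 35,742 + 19,004 = 54,746.
Unemployment rate = 2,446 / 35,742 = 6.84%.
Labor force participation rate = 35,742 / 54,746 = 65.29%.

Unemployment rate ≈ 6.84%; labor force participation rate ≈ 65.29%.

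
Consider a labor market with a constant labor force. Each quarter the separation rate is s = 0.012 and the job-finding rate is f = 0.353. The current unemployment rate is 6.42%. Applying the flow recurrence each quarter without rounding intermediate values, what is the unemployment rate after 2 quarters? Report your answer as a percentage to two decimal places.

Unemployment rate after two quarters ≈ 4.55%.

With a fixed labor force, u_{t+1} = u_t + s·(1−u_t) − f·u_t = u_t·(1−s−f) + s.
Here 1−s−f = 0.635 and s = 0.012.
u_1 = 0.064200 × 0.635 + 0.012 = 0.052767.
u_2 = 0.052767 × 0.635 + 0.012 = 0.045507.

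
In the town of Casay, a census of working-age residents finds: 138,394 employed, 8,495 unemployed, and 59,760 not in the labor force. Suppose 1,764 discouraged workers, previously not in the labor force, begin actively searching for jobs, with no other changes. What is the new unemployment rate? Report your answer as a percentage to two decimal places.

Initially, labor force = 138,394 + 8,495 = 146,889, so u = 8,495/146,889 = 5.78%.
After the change, unemployed and labor force both rise by 1,764 → E = 138,394, U = 10,259, labor force = 148,653.
New unemployment rate = 10,259 / 148,653 = 6.90%.

New unemployment rate ≈ 6.90%.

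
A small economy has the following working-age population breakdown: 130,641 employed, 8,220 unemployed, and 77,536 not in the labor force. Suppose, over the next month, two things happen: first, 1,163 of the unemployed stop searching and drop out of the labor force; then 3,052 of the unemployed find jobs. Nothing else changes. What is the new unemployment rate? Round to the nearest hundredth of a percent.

Initially, labor force = 130,641 + 8,220 = 138,861, so u = 8,220/138,861 = 5.92%.
After the first change, unemployed and labor force both fall by 1,163 → E = 130,641, U = 7,057, labor force = 137,698.
After the second change, unemployed falls and employed rises by 3,052; labor force unchanged → E = 133,693, U = 4,005, labor force = 137,698.
New unemployment rate = 4,005 / 137,698 = 2.91%.

New unemployment rate ≈ 2.91%.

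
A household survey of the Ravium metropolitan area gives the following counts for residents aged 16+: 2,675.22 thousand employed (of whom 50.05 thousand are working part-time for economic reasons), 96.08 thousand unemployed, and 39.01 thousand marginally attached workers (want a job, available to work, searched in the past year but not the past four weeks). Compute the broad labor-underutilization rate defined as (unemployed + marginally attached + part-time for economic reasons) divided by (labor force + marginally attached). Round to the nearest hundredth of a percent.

Labor force = 2,675.22 + 96.08 = 2,771.30 thousand.
Numerator = 96.08 + 39.01 + 50.05 = 185.14 thousand.
Denominator = 2,771.30 + 39.01 = 2,810.31 thousand.
Broad rate = 185.14 / 2,810.31 = 6.59%.

Broad underutilization rate ≈ 6.59%.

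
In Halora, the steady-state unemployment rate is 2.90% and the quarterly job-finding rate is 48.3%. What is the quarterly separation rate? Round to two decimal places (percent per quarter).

Separation rate ≈ 1.44% per quarter.

From u* = s/(s+f): s = u·f/(1−u).
s = 0.0290 × 48.3 / (1 − 0.0290) = 1.4007 / 0.9710 ≈ 1.44% per quarter.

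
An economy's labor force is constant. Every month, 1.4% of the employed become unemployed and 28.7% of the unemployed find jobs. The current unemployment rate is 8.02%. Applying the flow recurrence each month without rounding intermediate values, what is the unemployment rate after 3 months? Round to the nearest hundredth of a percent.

Unemployment rate after three months ≈ 5.80%.

With a fixed labor force, u_{t+1} = u_t + s·(1−u_t) − f·u_t = u_t·(1−s−f) + s.
Here 1−s−f = 0.699 and s = 0.014.
u_1 = 0.080200 × 0.699 + 0.014 = 0.070060.
u_2 = 0.070060 × 0.699 + 0.014 = 0.062972.
u_3 = 0.062972 × 0.699 + 0.014 = 0.058017.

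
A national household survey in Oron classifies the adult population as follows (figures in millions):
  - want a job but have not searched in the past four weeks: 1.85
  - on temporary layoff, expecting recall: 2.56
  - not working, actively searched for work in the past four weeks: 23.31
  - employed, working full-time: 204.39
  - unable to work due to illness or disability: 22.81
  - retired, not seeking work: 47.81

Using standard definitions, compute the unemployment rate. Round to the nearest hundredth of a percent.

Employed = 204.39 million.
Unemployed = 2.56 + 23.31 = 25.87 million (jobless and actively searching, or on temporary layoff).
Labor force = 204.39 + 25.87 = 230.26 million.
Unemployment rate = 25.87 / 230.26 = 11.24%.

Unemployment rate ≈ 11.24%.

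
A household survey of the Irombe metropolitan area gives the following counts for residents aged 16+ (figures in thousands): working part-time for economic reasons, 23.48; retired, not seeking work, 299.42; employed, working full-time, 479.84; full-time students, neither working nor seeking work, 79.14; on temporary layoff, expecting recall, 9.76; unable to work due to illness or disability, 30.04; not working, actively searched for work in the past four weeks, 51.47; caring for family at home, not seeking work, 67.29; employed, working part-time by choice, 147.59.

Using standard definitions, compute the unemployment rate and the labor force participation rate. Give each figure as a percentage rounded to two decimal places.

Unemployment rate ≈ 8.60%; labor force participation rate ≈ 59.94%.

Employed = 23.48 + 479.84 + 147.59 = 650.91 thousand (anyone who worked, including part-time for economic reasons, counts as employed).
Unemployed = 9.76 + 51.47 = 61.23 thousand (jobless and actively searching, or on temporary layoff).
Labor force = 650.91 + 61.23 = 712.14 thousand.
Not in labor force = 299.42 + 79.14 + 30.04 + 67.29 = 475.89 thousand (those not working and not actively searching are outside the labor force).
Civilian working-age population = 712.14 + 475.89 = 1,188.03 thousand.
Unemployment rate = 61.23 / 712.14 = 8.60%.
Labor force participation rate = 712.14 / 1,188.03 = 59.94%.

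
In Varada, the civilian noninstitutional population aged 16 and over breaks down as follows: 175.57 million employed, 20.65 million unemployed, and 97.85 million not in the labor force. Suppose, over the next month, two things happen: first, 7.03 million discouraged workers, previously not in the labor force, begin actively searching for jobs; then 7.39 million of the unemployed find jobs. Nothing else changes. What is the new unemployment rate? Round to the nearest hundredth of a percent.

New unemployment rate ≈ 9.98%.

Initially, labor force = 175.57 + 20.65 = 196.22 million, so u = 20.65/196.22 = 10.52%.
After the first change, unemployed and labor force both rise by 7.03 → E = 175.57, U = 27.68, labor force = 203.25 million.
After the second change, unemployed falls and employed rises by 7.39; labor force unchanged → E = 182.96, U = 20.29, labor force = 203.25 million.
New unemployment rate = 20.29 / 203.25 = 9.98%.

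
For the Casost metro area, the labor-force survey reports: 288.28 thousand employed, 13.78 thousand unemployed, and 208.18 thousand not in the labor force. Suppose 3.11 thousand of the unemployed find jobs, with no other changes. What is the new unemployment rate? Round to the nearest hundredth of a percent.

New unemployment rate ≈ 3.53%.

Initially, labor force = 288.28 + 13.78 = 302.06 thousand, so u = 13.78/302.06 = 4.56%.
After the change, unemployed falls and employed rises by 3.11; labor force unchanged → E = 291.39, U = 10.67, labor force = 302.06 thousand.
New unemployment rate = 10.67 / 302.06 = 3.53%.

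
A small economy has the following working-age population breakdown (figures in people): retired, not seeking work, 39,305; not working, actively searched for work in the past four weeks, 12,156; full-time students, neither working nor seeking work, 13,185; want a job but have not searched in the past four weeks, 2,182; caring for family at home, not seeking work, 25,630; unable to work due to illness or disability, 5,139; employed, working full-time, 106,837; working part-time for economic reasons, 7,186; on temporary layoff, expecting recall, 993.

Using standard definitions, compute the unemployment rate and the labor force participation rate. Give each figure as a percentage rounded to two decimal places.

Unemployment rate ≈ 10.34%; labor force participation rate ≈ 59.81%.

Employed = 106,837 + 7,186 = 114,023 (anyone who worked, including part-time for economic reasons, counts as employed).
Unemployed = 12,156 + 993 = 13,149 (jobless and actively searching, or on temporary layoff).
Labor force = 114,023 + 13,149 = 127,172.
Not in labor force = 39,305 + 13,185 + 2,182 + 25,630 + 5,139 = 85,441 (those not working and not actively searching are outside the labor force — including those who want a job but have given up searching).
Civilian working-age population = 127,172 + 85,441 = 212,613.
Unemployment rate = 13,149 / 127,172 = 10.34%.
Labor force participation rate = 127,172 / 212,613 = 59.81%.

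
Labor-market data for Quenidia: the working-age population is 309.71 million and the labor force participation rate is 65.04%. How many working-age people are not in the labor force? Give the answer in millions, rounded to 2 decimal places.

About 108.27 million are not in the labor force.

Share not in the labor force = 1 − 0.6504 = 0.3496.
Not in labor force = 0.3496 × 309.71 ≈ 108.27 million.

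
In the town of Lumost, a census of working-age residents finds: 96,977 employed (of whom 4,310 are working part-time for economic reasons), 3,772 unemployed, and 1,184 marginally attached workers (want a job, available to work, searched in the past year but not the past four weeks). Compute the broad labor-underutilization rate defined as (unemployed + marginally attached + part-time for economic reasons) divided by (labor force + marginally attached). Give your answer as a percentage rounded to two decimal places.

Labor force = 96,977 + 3,772 = 100,749.
Numerator = 3,772 + 1,184 + 4,310 = 9,266.
Denominator = 100,749 + 1,184 = 101,933.
Broad rate = 9,266 / 101,933 = 9.09%.

Broad underutilization rate ≈ 9.09%.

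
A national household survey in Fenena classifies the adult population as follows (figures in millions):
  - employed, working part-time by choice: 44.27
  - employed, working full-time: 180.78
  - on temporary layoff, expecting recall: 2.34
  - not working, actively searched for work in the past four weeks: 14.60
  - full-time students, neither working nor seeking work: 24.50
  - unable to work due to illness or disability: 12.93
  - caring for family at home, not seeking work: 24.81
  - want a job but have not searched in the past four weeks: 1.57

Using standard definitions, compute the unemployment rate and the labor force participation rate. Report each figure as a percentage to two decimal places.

Unemployment rate ≈ 7.00%; labor force participation rate ≈ 79.13%.

Employed = 44.27 + 180.78 = 225.05 million.
Unemployed = 2.34 + 14.60 = 16.94 million (jobless and actively searching, or on temporary layoff).
Labor force = 225.05 + 16.94 = 241.99 million.
Not in labor force = 24.50 + 12.93 + 24.81 + 1.57 = 63.81 million (those not working and not actively searching are outside the labor force — including those who want a job but have given up searching).
Civilian working-age population = 241.99 + 63.81 = 305.80 million.
Unemployment rate = 16.94 / 241.99 = 7.00%.
Labor force participation rate = 241.99 / 305.80 = 79.13%.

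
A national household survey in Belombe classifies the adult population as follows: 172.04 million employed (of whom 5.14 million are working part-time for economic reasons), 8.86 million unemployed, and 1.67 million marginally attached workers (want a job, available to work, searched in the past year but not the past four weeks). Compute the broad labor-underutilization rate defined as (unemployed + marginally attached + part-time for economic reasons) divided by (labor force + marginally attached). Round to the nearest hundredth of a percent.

Broad underutilization rate ≈ 8.58%.

Labor force = 172.04 + 8.86 = 180.90 million.
Numerator = 8.86 + 1.67 + 5.14 = 15.67 million.
Denominator = 180.90 + 1.67 = 182.57 million.
Broad rate = 15.67 / 182.57 = 8.58%.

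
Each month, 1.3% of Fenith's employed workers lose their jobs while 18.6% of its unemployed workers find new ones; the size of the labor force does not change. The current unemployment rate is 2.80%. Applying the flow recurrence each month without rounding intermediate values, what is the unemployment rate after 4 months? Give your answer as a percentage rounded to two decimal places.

Unemployment rate after four months ≈ 5.00%.

With a fixed labor force, u_{t+1} = u_t + s·(1−u_t) − f·u_t = u_t·(1−s−f) + s.
Here 1−s−f = 0.801 and s = 0.013.
u_1 = 0.028000 × 0.801 + 0.013 = 0.035428.
u_2 = 0.035428 × 0.801 + 0.013 = 0.041378.
u_3 = 0.041378 × 0.801 + 0.013 = 0.046144.
u_4 = 0.046144 × 0.801 + 0.013 = 0.049961.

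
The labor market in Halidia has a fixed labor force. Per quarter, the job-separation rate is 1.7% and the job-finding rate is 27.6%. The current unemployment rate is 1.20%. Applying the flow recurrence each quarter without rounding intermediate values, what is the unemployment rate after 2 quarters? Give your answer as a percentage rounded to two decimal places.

With a fixed labor force, u_{t+1} = u_t + s·(1−u_t) − f·u_t = u_t·(1−s−f) + s.
Here 1−s−f = 0.707 and s = 0.017.
u_1 = 0.012000 × 0.707 + 0.017 = 0.025484.
u_2 = 0.025484 × 0.707 + 0.017 = 0.035017.

Unemployment rate after two quarters ≈ 3.50%.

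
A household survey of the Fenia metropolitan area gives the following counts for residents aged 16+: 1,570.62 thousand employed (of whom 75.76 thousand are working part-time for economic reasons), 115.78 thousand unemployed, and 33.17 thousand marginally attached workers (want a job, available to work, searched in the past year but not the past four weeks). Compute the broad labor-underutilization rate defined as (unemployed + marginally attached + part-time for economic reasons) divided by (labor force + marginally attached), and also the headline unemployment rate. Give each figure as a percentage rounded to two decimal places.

Labor force = 1,570.62 + 115.78 = 1,686.40 thousand.
Numerator = 115.78 + 33.17 + 75.76 = 224.71 thousand.
Denominator = 1,686.40 + 33.17 = 1,719.57 thousand.
Broad rate = 224.71 / 1,719.57 = 13.07%.
Headline unemployment rate = 115.78 / 1,686.40 = 6.87%.

Broad underutilization rate ≈ 13.07%; headline unemployment rate ≈ 6.87%.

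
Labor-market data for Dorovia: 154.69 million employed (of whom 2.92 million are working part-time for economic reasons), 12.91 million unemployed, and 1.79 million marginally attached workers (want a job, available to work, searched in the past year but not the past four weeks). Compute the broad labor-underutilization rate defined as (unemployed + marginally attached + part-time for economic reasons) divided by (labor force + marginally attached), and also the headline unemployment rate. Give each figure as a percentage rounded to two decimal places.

Broad underutilization rate ≈ 10.40%; headline unemployment rate ≈ 7.70%.

Labor force = 154.69 + 12.91 = 167.60 million.
Numerator = 12.91 + 1.79 + 2.92 = 17.62 million.
Denominator = 167.60 + 1.79 = 169.39 million.
Broad rate = 17.62 / 169.39 = 10.40%.
Headline unemployment rate = 12.91 / 167.60 = 7.70%.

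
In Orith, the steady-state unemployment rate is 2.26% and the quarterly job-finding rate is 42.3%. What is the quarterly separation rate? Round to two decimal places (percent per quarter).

Separation rate ≈ 0.98% per quarter.

From u* = s/(s+f): s = u·f/(1−u).
s = 0.0226 × 42.3 / (1 − 0.0226) = 0.9560 / 0.9774 ≈ 0.98% per quarter.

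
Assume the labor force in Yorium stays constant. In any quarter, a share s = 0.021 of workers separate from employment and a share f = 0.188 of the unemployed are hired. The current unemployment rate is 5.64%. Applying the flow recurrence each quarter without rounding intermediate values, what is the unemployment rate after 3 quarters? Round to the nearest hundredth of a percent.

Unemployment rate after three quarters ≈ 7.87%.

With a fixed labor force, u_{t+1} = u_t + s·(1−u_t) − f·u_t = u_t·(1−s−f) + s.
Here 1−s−f = 0.791 and s = 0.021.
u_1 = 0.056400 × 0.791 + 0.021 = 0.065612.
u_2 = 0.065612 × 0.791 + 0.021 = 0.072899.
u_3 = 0.072899 × 0.791 + 0.021 = 0.078663.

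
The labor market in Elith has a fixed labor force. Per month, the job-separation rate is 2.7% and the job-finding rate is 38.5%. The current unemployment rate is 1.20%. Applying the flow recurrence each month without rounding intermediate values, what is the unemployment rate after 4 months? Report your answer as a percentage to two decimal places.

With a fixed labor force, u_{t+1} = u_t + s·(1−u_t) − f·u_t = u_t·(1−s−f) + s.
Here 1−s−f = 0.588 and s = 0.027.
u_1 = 0.012000 × 0.588 + 0.027 = 0.034056.
u_2 = 0.034056 × 0.588 + 0.027 = 0.047025.
u_3 = 0.047025 × 0.588 + 0.027 = 0.054651.
u_4 = 0.054651 × 0.588 + 0.027 = 0.059135.

Unemployment rate after four months ≈ 5.91%.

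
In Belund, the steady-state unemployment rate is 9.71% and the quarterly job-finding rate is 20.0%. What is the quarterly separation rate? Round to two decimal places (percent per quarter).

From u* = s/(s+f): s = u·f/(1−u).
s = 0.0971 × 20.0 / (1 − 0.0971) = 1.9420 / 0.9029 ≈ 2.15% per quarter.

Separation rate ≈ 2.15% per quarter.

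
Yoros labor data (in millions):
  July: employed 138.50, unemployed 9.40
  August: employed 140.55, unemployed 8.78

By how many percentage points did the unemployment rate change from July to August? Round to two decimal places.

The unemployment rate changed by −0.48 percentage points.

July: labor force = 138.50 + 9.40 = 147.90; u = 9.40/147.90 = 6.36%.
August: labor force = 140.55 + 8.78 = 149.33; u = 8.78/149.33 = 5.88%.
Change = 5.88% − 6.36% = −0.48 pp.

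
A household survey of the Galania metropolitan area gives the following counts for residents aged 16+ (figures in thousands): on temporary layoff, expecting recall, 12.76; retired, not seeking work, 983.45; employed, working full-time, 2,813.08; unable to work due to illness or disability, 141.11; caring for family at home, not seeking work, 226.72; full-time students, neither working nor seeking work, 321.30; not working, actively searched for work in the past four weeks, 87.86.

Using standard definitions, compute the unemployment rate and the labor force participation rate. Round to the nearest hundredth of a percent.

Employed = 2,813.08 thousand.
Unemployed = 12.76 + 87.86 = 100.62 thousand (jobless and actively searching, or on temporary layoff).
Labor force = 2,813.08 + 100.62 = 2,913.70 thousand.
Not in labor force = 983.45 + 141.11 + 226.72 + 321.30 = 1,672.58 thousand (those not working and not actively searching are outside the labor force).
Civilian working-age population = 2,913.70 + 1,672.58 = 4,586.28 thousand.
Unemployment rate = 100.62 / 2,913.70 = 3.45%.
Labor force participation rate = 2,913.70 / 4,586.28 = 63.53%.

Unemployment rate ≈ 3.45%; labor force participation rate ≈ 63.53%.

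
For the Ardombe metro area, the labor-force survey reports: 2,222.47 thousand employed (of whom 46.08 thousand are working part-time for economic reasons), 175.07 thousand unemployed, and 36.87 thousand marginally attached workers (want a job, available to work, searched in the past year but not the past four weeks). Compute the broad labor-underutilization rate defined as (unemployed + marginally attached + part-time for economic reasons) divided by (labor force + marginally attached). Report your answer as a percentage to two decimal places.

Labor force = 2,222.47 + 175.07 = 2,397.54 thousand.
Numerator = 175.07 + 36.87 + 46.08 = 258.02 thousand.
Denominator = 2,397.54 + 36.87 = 2,434.41 thousand.
Broad rate = 258.02 / 2,434.41 = 10.60%.

Broad underutilization rate ≈ 10.60%.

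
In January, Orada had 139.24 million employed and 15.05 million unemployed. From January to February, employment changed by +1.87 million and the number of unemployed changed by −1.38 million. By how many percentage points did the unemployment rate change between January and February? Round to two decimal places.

January: labor force = 139.24 + 15.05 = 154.29; u = 15.05/154.29 = 9.75%.
February: labor force = 141.11 + 13.67 = 154.78; u = 13.67/154.78 = 8.83%.
Change = 8.83% − 9.75% = −0.92 pp.

The unemployment rate changed by −0.92 percentage points.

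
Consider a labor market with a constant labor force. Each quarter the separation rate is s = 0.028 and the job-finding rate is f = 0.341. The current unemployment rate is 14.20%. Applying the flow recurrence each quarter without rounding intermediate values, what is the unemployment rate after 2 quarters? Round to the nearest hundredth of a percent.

Unemployment rate after two quarters ≈ 10.22%.

With a fixed labor force, u_{t+1} = u_t + s·(1−u_t) − f·u_t = u_t·(1−s−f) + s.
Here 1−s−f = 0.631 and s = 0.028.
u_1 = 0.142000 × 0.631 + 0.028 = 0.117602.
u_2 = 0.117602 × 0.631 + 0.028 = 0.102207.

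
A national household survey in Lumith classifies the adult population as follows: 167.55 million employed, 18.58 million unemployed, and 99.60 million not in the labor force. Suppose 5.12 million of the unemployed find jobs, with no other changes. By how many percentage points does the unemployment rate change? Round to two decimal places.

The unemployment rate changes by −2.75 percentage points.

Initially, labor force = 167.55 + 18.58 = 186.13 million, so u = 18.58/186.13 = 9.98%.
After the change, unemployed falls and employed rises by 5.12; labor force unchanged → E = 172.67, U = 13.46, labor force = 186.13 million.
New unemployment rate = 13.46 / 186.13 = 7.23%.
Change = 7.23% − 9.98% = −2.75 percentage points.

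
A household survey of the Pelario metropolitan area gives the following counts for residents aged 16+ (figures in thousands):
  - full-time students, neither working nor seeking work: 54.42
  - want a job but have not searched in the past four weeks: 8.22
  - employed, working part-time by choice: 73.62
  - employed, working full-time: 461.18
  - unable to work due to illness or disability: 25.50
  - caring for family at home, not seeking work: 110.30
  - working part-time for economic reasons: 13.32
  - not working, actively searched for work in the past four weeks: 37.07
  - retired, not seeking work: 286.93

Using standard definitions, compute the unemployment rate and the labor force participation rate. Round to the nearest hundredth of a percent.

Employed = 73.62 + 461.18 + 13.32 = 548.12 thousand (anyone who worked, including part-time for economic reasons, counts as employed).
Unemployed = 37.07 thousand.
Labor force = 548.12 + 37.07 = 585.19 thousand.
Not in labor force = 54.42 + 8.22 + 25.50 + 110.30 + 286.93 = 485.37 thousand (those not working and not actively searching are outside the labor force — including those who want a job but have given up searching).
Civilian working-age population = 585.19 + 485.37 = 1,070.56 thousand.
Unemployment rate = 37.07 / 585.19 = 6.33%.
Labor force participation rate = 585.19 / 1,070.56 = 54.66%.

Unemployment rate ≈ 6.33%; labor force participation rate ≈ 54.66%.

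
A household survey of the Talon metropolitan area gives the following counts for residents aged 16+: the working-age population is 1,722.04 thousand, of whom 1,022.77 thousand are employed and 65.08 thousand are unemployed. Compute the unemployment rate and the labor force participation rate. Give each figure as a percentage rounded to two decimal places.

Labor force = employed + unemployed = 1,022.77 + 65.08 = 1,087.85 thousand.
Unemployment rate = 65.08 / 1,087.85 = 5.98%.
Labor force participation rate = 1,087.85 / 1,722.04 = 63.17%.

Unemployment rate ≈ 5.98%; labor force participation rate ≈ 63.17%.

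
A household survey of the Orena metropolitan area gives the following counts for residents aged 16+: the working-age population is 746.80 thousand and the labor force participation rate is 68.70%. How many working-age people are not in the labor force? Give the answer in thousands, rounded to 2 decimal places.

Share not in the labor force = 1 − 0.6870 = 0.3130.
Not in labor force = 0.3130 × 746.80 ≈ 233.75 thousand.

About 233.75 thousand are not in the labor force.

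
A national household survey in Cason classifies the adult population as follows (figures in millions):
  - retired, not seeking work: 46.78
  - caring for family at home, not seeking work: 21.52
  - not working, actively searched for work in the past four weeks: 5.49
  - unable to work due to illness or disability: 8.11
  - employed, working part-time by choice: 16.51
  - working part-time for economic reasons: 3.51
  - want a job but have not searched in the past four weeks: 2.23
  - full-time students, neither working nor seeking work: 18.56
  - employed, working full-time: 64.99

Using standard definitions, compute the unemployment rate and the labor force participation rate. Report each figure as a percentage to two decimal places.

Unemployment rate ≈ 6.07%; labor force participation rate ≈ 48.22%.

Employed = 16.51 + 3.51 + 64.99 = 85.01 million (anyone who worked, including part-time for economic reasons, counts as employed).
Unemployed = 5.49 million.
Labor force = 85.01 + 5.49 = 90.50 million.
Not in labor force = 46.78 + 21.52 + 8.11 + 2.23 + 18.56 = 97.20 million (those not working and not actively searching are outside the labor force — including those who want a job but have given up searching).
Civilian working-age population = 90.50 + 97.20 = 187.70 million.
Unemployment rate = 5.49 / 90.50 = 6.07%.
Labor force participation rate = 90.50 / 187.70 = 48.22%.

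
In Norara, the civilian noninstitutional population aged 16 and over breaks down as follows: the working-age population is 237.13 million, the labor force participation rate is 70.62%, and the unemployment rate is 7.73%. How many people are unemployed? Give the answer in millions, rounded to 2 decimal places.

About 12.94 million are unemployed.

Labor force = 0.7062 × 237.13 = 167.46 million.
Unemployed = 0.0773 × 167.46 ≈ 12.94 million.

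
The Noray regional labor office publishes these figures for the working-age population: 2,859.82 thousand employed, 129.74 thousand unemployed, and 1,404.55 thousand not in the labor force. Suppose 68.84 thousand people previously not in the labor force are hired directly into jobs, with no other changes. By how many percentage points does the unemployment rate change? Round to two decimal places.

The unemployment rate changes by −0.10 percentage points.

Initially, labor force = 2,859.82 + 129.74 = 2,989.56 thousand, so u = 129.74/2,989.56 = 4.34%.
After the change, employed and labor force both rise by 68.84; unemployed unchanged → E = 2,928.66, U = 129.74, labor force = 3,058.40 thousand.
New unemployment rate = 129.74 / 3,058.40 = 4.24%.
Change = 4.24% − 4.34% = −0.10 percentage points.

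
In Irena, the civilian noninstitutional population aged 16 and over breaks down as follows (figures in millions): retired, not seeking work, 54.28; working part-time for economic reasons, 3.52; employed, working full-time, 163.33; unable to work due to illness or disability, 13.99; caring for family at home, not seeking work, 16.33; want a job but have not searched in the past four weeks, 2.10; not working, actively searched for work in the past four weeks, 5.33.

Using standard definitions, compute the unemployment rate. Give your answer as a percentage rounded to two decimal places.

Unemployment rate ≈ 3.10%.

Employed = 3.52 + 163.33 = 166.85 million (anyone who worked, including part-time for economic reasons, counts as employed).
Unemployed = 5.33 million.
Labor force = 166.85 + 5.33 = 172.18 million.
Unemployment rate = 5.33 / 172.18 = 3.10%.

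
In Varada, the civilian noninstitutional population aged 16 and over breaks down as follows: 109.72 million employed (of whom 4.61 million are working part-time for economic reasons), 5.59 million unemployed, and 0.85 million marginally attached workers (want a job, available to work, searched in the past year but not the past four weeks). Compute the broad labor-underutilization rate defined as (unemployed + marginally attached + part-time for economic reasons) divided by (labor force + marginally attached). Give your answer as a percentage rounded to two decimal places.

Broad underutilization rate ≈ 9.51%.

Labor force = 109.72 + 5.59 = 115.31 million.
Numerator = 5.59 + 0.85 + 4.61 = 11.05 million.
Denominator = 115.31 + 0.85 = 116.16 million.
Broad rate = 11.05 / 116.16 = 9.51%.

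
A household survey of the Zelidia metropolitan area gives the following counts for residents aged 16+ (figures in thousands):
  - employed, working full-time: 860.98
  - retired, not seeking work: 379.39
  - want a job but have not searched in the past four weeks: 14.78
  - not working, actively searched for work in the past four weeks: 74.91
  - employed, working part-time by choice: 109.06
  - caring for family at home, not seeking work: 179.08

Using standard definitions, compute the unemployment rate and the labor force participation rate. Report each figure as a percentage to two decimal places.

Employed = 860.98 + 109.06 = 970.04 thousand.
Unemployed = 74.91 thousand.
Labor force = 970.04 + 74.91 = 1,044.95 thousand.
Not in labor force = 379.39 + 14.78 + 179.08 = 573.25 thousand (those not working and not actively searching are outside the labor force — including those who want a job but have given up searching).
Civilian working-age population = 1,044.95 + 573.25 = 1,618.20 thousand.
Unemployment rate = 74.91 / 1,044.95 = 7.17%.
Labor force participation rate = 1,044.95 / 1,618.20 = 64.57%.

Unemployment rate ≈ 7.17%; labor force participation rate ≈ 64.57%.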